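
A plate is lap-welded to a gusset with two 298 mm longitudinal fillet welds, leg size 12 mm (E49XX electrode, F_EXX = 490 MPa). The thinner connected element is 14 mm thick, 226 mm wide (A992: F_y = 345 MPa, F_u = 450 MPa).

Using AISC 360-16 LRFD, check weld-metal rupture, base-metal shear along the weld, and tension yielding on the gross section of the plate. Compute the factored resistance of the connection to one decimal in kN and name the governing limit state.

Weld metal: throat = 0.707×12 = 8.484 mm, L = 2×298 = 596 mm. φR_n = 0.75 × 0.6 × 490 × 8.484 × 596 = 1115.0 kN.
Base metal shear (14 mm plate): yield φR_n = 1.0×0.6×345×14×596 = 1727.2 kN; rupture φR_n = 0.75×0.6×450×14×596 = 1689.7 kN; take 1689.7 kN (rupture).
Tension yield (gross): A_g = 226×14 = 3164 mm². φR_n = 0.90 × 345 × 3164 = 982.4 kN.
Governing: min(1115.0, 1689.7, 982.4) = 982.4 kN → gross-section yield.

982.4 kN (gross-section yield governs)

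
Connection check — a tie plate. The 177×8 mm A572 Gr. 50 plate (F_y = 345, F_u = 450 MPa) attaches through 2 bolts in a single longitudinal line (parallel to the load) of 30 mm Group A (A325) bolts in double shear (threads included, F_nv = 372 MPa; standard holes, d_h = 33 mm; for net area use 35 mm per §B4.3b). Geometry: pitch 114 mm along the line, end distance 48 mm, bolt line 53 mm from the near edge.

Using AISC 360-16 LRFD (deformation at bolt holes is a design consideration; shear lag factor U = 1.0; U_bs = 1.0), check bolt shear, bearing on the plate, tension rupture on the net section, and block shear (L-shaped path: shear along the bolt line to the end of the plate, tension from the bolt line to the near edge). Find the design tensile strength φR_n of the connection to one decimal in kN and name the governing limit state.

273.2 kN (block shear governs)

Bolt shear: A_b = π(30)²/4 = 706.86 mm². φR_n = 0.75 × 372 × 706.86 × 2 × 2 = 788.9 kN.
Bearing (8 mm plate, F_u = 450 MPa): end bolts L_c = 48 − 33/2 = 31.5, R_n = min(1.2×31.5×8×450, 2.4×30×8×450) = 136.08 kN/bolt; interior L_c = 114 − 33 = 81, R_n = 259.2 kN/bolt. φR_n = 0.75 × (1×136.08 + 1×259.2) = 296.5 kN.
Tension rupture (net): A_n = (177 − 1×35)×8 = 1136 mm² (U = 1.0, A_e = A_n). φR_n = 0.75 × 450 × 1136 = 383.4 kN.
Block shear: shear path 1×[48+1×114] = 1×162 mm, A_gv = 1296, A_nv = 1×(162 − 1.5×35)×8 = 876 mm²; tension to near edge: (53 − 0.5×35)×8 = 284 mm². R_n = min(0.6×450×876, 0.6×345×1296) + 1.0×450×284 = min(236.52, 268.27) + 127.8 = 364.32 kN. φR_n = 0.75 × 364.32 = 273.2 kN.
Governing: min(788.9, 296.5, 383.4, 273.2) = 273.2 kN → block shear.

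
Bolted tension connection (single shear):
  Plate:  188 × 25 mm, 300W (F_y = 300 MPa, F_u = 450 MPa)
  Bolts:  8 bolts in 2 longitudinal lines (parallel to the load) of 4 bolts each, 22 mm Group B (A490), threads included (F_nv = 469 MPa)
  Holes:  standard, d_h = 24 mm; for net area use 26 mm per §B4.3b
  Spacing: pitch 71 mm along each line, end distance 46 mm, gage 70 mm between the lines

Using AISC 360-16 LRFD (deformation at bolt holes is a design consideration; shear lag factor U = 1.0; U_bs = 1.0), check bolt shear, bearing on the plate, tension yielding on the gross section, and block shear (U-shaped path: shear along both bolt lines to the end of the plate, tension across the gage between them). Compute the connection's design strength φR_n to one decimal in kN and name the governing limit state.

Bolt shear: A_b = π(22)²/4 = 380.13 mm². φR_n = 0.75 × 469 × 380.13 × 8 × 1 = 1069.7 kN.
Bearing (25 mm plate, F_u = 450 MPa): end bolts L_c = 46 − 24/2 = 34, R_n = min(1.2×34×25×450, 2.4×22×25×450) = 459 kN/bolt; interior L_c = 71 − 24 = 47, R_n = 594 kN/bolt. φR_n = 0.75 × (2×459 + 6×594) = 3361.5 kN.
Tension yield (gross): A_g = 188×25 = 4700 mm². φR_n = 0.90 × 300 × 4700 = 1269.0 kN.
Block shear: shear path 2×[46+3×71] = 2×259 mm, A_gv = 12950, A_nv = 2×(259 − 3.5×26)×25 = 8400 mm²; tension across gage: (70 − 1×26)×25 = 1100 mm². R_n = min(0.6×450×8400, 0.6×300×12950) + 1.0×450×1100 = min(2268, 2331) + 495 = 2763 kN. φR_n = 0.75 × 2763 = 2072.3 kN.
Governing: min(1069.7, 3361.5, 1269.0, 2072.3) = 1069.7 kN → bolt shear.

1069.7 kN (bolt shear governs)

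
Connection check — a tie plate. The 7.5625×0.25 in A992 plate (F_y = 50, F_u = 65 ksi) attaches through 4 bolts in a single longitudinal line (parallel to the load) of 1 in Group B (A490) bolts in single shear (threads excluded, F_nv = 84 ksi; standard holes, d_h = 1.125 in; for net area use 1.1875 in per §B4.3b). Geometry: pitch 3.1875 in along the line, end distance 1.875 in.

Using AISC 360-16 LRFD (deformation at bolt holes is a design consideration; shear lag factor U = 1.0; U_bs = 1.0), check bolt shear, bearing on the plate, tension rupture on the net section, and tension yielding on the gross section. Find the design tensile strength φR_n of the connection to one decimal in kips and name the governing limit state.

77.7 kips (net-section rupture governs)

Bolt shear: A_b = π(1)²/4 = 0.7854 in². φR_n = 0.75 × 84 × 0.7854 × 4 × 1 = 197.9 kips.
Bearing (0.25 in plate, F_u = 65 ksi): end bolts L_c = 1.875 − 1.125/2 = 1.3125, R_n = min(1.2×1.3125×0.25×65, 2.4×1×0.25×65) = 25.594 kips/bolt; interior L_c = 3.1875 − 1.125 = 2.0625, R_n = 39 kips/bolt. φR_n = 0.75 × (1×25.594 + 3×39) = 106.9 kips.
Tension rupture (net): A_n = (7.5625 − 1×1.1875)×0.25 = 1.5938 in² (U = 1.0, A_e = A_n). φR_n = 0.75 × 65 × 1.5938 = 77.7 kips.
Tension yield (gross): A_g = 7.5625×0.25 = 1.8906 in². φR_n = 0.90 × 50 × 1.8906 = 85.1 kips.
Governing: min(197.9, 106.9, 77.7, 85.1) = 77.7 kips → net-section rupture.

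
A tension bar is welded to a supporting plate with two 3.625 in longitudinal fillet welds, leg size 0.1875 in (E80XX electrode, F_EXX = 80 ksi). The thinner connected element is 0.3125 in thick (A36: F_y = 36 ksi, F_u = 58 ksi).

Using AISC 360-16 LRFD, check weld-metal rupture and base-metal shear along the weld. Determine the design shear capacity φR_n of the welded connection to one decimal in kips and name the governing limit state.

Weld metal: throat = 0.707×0.1875 = 0.13256 in, L = 2×3.625 = 7.25 in. φR_n = 0.75 × 0.6 × 80 × 0.13256 × 7.25 = 34.6 kips.
Base metal shear (0.3125 in plate): yield φR_n = 1.0×0.6×36×0.3125×7.25 = 48.9 kips; rupture φR_n = 0.75×0.6×58×0.3125×7.25 = 59.1 kips; take 48.9 kips (yield).
Governing: min(34.6, 48.9) = 34.6 kips → weld metal.

34.6 kips (weld metal governs)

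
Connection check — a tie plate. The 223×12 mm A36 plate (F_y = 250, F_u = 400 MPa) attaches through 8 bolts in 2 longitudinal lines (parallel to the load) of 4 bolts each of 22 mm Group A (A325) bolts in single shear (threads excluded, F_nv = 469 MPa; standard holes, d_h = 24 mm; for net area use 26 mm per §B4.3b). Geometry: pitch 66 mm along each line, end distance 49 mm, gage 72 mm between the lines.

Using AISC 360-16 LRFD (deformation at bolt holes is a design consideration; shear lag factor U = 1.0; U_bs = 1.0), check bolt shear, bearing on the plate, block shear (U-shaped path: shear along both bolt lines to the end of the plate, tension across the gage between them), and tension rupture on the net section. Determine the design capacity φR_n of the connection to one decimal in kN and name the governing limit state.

615.6 kN (net-section rupture governs)

Bolt shear: A_b = π(22)²/4 = 380.13 mm². φR_n = 0.75 × 469 × 380.13 × 8 × 1 = 1069.7 kN.
Bearing (12 mm plate, F_u = 400 MPa): end bolts L_c = 49 − 24/2 = 37, R_n = min(1.2×37×12×400, 2.4×22×12×400) = 213.12 kN/bolt; interior L_c = 66 − 24 = 42, R_n = 241.92 kN/bolt. φR_n = 0.75 × (2×213.12 + 6×241.92) = 1408.3 kN.
Block shear: shear path 2×[49+3×66] = 2×247 mm, A_gv = 5928, A_nv = 2×(247 − 3.5×26)×12 = 3744 mm²; tension across gage: (72 − 1×26)×12 = 552 mm². R_n = min(0.6×400×3744, 0.6×250×5928) + 1.0×400×552 = min(898.56, 889.2) + 220.8 = 1110 kN. φR_n = 0.75 × 1110 = 832.5 kN.
Tension rupture (net): A_n = (223 − 2×26)×12 = 2052 mm² (U = 1.0, A_e = A_n). φR_n = 0.75 × 400 × 2052 = 615.6 kN.
Governing: min(1069.7, 1408.3, 832.5, 615.6) = 615.6 kN → net-section rupture.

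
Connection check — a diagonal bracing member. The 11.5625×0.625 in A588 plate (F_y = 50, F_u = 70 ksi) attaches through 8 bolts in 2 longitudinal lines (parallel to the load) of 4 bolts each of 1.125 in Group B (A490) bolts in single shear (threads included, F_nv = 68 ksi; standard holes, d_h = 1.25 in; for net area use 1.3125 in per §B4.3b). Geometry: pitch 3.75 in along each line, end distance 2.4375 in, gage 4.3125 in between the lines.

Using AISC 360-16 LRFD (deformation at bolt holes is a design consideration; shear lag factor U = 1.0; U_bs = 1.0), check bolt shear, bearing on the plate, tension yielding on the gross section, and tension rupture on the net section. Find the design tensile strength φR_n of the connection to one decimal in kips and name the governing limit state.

293.3 kips (net-section rupture governs)

Bolt shear: A_b = π(1.125)²/4 = 0.99402 in². φR_n = 0.75 × 68 × 0.99402 × 8 × 1 = 405.6 kips.
Bearing (0.625 in plate, F_u = 70 ksi): end bolts L_c = 2.4375 − 1.25/2 = 1.8125, R_n = min(1.2×1.8125×0.625×70, 2.4×1.125×0.625×70) = 95.156 kips/bolt; interior L_c = 3.75 − 1.25 = 2.5, R_n = 118.13 kips/bolt. φR_n = 0.75 × (2×95.156 + 6×118.13) = 674.3 kips.
Tension yield (gross): A_g = 11.5625×0.625 = 7.2266 in². φR_n = 0.90 × 50 × 7.2266 = 325.2 kips.
Tension rupture (net): A_n = (11.5625 − 2×1.3125)×0.625 = 5.5859 in² (U = 1.0, A_e = A_n). φR_n = 0.75 × 70 × 5.5859 = 293.3 kips.
Governing: min(405.6, 674.3, 325.2, 293.3) = 293.3 kips → net-section rupture.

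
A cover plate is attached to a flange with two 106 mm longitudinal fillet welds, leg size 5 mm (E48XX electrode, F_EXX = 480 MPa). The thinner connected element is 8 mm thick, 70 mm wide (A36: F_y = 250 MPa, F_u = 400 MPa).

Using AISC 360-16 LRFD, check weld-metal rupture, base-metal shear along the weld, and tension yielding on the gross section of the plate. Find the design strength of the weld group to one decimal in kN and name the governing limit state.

126.0 kN (gross-section yield governs)

Weld metal: throat = 0.707×5 = 3.535 mm, L = 2×106 = 212 mm. φR_n = 0.75 × 0.6 × 480 × 3.535 × 212 = 161.9 kN.
Base metal shear (8 mm plate): yield φR_n = 1.0×0.6×250×8×212 = 254.4 kN; rupture φR_n = 0.75×0.6×400×8×212 = 305.3 kN; take 254.4 kN (yield).
Tension yield (gross): A_g = 70×8 = 560 mm². φR_n = 0.90 × 250 × 560 = 126.0 kN.
Governing: min(161.9, 254.4, 126.0) = 126.0 kN → gross-section yield.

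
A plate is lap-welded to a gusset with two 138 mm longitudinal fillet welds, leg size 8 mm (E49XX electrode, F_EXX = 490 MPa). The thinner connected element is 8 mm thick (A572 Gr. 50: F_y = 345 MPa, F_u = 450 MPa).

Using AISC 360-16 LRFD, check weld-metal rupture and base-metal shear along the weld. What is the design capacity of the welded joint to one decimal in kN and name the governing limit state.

344.2 kN (weld metal governs)

Weld metal: throat = 0.707×8 = 5.656 mm, L = 2×138 = 276 mm. φR_n = 0.75 × 0.6 × 490 × 5.656 × 276 = 344.2 kN.
Base metal shear (8 mm plate): yield φR_n = 1.0×0.6×345×8×276 = 457.1 kN; rupture φR_n = 0.75×0.6×450×8×276 = 447.1 kN; take 447.1 kN (rupture).
Governing: min(344.2, 447.1) = 344.2 kN → weld metal.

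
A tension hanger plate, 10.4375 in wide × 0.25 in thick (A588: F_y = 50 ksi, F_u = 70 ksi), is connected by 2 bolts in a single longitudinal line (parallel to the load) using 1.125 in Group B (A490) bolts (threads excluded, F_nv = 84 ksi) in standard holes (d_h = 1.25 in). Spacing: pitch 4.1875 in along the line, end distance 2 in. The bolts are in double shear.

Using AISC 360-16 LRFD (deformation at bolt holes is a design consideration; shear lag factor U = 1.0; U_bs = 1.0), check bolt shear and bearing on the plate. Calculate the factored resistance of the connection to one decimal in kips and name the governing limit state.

57.1 kips (bearing governs)

Bolt shear: A_b = π(1.125)²/4 = 0.99402 in². φR_n = 0.75 × 84 × 0.99402 × 2 × 2 = 250.5 kips.
Bearing (0.25 in plate, F_u = 70 ksi): end bolts L_c = 2 − 1.25/2 = 1.375, R_n = min(1.2×1.375×0.25×70, 2.4×1.125×0.25×70) = 28.875 kips/bolt; interior L_c = 4.1875 − 1.25 = 2.9375, R_n = 47.25 kips/bolt. φR_n = 0.75 × (1×28.875 + 1×47.25) = 57.1 kips.
Governing: min(250.5, 57.1) = 57.1 kips → bearing.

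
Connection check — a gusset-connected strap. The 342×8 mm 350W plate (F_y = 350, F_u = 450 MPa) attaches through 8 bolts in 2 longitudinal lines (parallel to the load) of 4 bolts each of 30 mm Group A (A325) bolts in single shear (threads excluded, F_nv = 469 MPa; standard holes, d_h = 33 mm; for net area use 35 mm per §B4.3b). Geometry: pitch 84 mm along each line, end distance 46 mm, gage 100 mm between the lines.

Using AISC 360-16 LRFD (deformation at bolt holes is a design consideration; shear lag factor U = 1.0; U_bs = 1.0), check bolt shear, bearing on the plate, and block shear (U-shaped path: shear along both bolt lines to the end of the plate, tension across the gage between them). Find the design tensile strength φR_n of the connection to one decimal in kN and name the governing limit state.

744.1 kN (block shear governs)

Bolt shear: A_b = π(30)²/4 = 706.86 mm². φR_n = 0.75 × 469 × 706.86 × 8 × 1 = 1989.1 kN.
Bearing (8 mm plate, F_u = 450 MPa): end bolts L_c = 46 − 33/2 = 29.5, R_n = min(1.2×29.5×8×450, 2.4×30×8×450) = 127.44 kN/bolt; interior L_c = 84 − 33 = 51, R_n = 220.32 kN/bolt. φR_n = 0.75 × (2×127.44 + 6×220.32) = 1182.6 kN.
Block shear: shear path 2×[46+3×84] = 2×298 mm, A_gv = 4768, A_nv = 2×(298 − 3.5×35)×8 = 2808 mm²; tension across gage: (100 − 1×35)×8 = 520 mm². R_n = min(0.6×450×2808, 0.6×350×4768) + 1.0×450×520 = min(758.16, 1001.3) + 234 = 992.16 kN. φR_n = 0.75 × 992.16 = 744.1 kN.
Governing: min(1989.1, 1182.6, 744.1) = 744.1 kN → block shear.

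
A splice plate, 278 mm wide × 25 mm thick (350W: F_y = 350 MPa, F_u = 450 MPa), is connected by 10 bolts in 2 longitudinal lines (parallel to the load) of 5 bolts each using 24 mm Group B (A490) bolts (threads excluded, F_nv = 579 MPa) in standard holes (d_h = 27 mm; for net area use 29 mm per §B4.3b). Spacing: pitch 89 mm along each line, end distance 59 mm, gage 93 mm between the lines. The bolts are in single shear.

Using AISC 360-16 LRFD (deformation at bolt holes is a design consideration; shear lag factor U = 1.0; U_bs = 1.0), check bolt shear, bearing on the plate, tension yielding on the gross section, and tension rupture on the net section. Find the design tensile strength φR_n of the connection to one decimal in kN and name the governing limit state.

1856.3 kN (net-section rupture governs)

Bolt shear: A_b = π(24)²/4 = 452.39 mm². φR_n = 0.75 × 579 × 452.39 × 10 × 1 = 1964.5 kN.
Bearing (25 mm plate, F_u = 450 MPa): end bolts L_c = 59 − 27/2 = 45.5, R_n = min(1.2×45.5×25×450, 2.4×24×25×450) = 614.25 kN/bolt; interior L_c = 89 − 27 = 62, R_n = 648 kN/bolt. φR_n = 0.75 × (2×614.25 + 8×648) = 4809.4 kN.
Tension yield (gross): A_g = 278×25 = 6950 mm². φR_n = 0.90 × 350 × 6950 = 2189.3 kN.
Tension rupture (net): A_n = (278 − 2×29)×25 = 5500 mm² (U = 1.0, A_e = A_n). φR_n = 0.75 × 450 × 5500 = 1856.3 kN.
Governing: min(1964.5, 4809.4, 2189.3, 1856.3) = 1856.3 kN → net-section rupture.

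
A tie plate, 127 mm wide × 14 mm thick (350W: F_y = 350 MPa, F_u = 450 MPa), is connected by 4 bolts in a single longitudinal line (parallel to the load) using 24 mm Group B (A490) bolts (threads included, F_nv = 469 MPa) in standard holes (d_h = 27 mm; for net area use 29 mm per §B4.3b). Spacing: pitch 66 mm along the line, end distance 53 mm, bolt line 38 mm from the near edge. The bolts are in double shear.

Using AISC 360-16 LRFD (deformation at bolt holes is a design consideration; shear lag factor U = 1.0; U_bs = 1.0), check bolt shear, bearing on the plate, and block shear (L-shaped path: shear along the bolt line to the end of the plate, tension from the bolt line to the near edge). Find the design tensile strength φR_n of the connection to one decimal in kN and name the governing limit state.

534.9 kN (block shear governs)

Bolt shear: A_b = π(24)²/4 = 452.39 mm². φR_n = 0.75 × 469 × 452.39 × 4 × 2 = 1273.0 kN.
Bearing (14 mm plate, F_u = 450 MPa): end bolts L_c = 53 − 27/2 = 39.5, R_n = min(1.2×39.5×14×450, 2.4×24×14×450) = 298.62 kN/bolt; interior L_c = 66 − 27 = 39, R_n = 294.84 kN/bolt. φR_n = 0.75 × (1×298.62 + 3×294.84) = 887.4 kN.
Block shear: shear path 1×[53+3×66] = 1×251 mm, A_gv = 3514, A_nv = 1×(251 − 3.5×29)×14 = 2093 mm²; tension to near edge: (38 − 0.5×29)×14 = 329 mm². R_n = min(0.6×450×2093, 0.6×350×3514) + 1.0×450×329 = min(565.11, 737.94) + 148.05 = 713.16 kN. φR_n = 0.75 × 713.16 = 534.9 kN.
Governing: min(1273.0, 887.4, 534.9) = 534.9 kN → block shear.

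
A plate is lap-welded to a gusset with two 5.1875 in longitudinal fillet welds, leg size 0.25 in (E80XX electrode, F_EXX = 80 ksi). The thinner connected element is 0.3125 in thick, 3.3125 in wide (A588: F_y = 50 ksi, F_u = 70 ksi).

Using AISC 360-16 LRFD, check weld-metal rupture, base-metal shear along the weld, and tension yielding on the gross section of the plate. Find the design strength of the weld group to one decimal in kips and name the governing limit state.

Weld metal: throat = 0.707×0.25 = 0.17675 in, L = 2×5.1875 = 10.375 in. φR_n = 0.75 × 0.6 × 80 × 0.17675 × 10.375 = 66.0 kips.
Base metal shear (0.3125 in plate): yield φR_n = 1.0×0.6×50×0.3125×10.375 = 97.3 kips; rupture φR_n = 0.75×0.6×70×0.3125×10.375 = 102.1 kips; take 97.3 kips (yield).
Tension yield (gross): A_g = 3.3125×0.3125 = 1.0352 in². φR_n = 0.90 × 50 × 1.0352 = 46.6 kips.
Governing: min(66.0, 97.3, 46.6) = 46.6 kips → gross-section yield.

46.6 kips (gross-section yield governs)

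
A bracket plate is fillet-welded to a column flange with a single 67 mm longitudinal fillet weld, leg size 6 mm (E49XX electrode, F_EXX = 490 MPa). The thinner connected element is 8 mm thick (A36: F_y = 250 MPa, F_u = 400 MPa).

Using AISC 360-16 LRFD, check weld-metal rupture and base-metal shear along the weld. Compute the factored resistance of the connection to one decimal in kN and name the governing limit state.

62.7 kN (weld metal governs)

Weld metal: throat = 0.707×6 = 4.242 mm, L = 67 mm. φR_n = 0.75 × 0.6 × 490 × 4.242 × 67 = 62.7 kN.
Base metal shear (8 mm plate): yield φR_n = 1.0×0.6×250×8×67 = 80.4 kN; rupture φR_n = 0.75×0.6×400×8×67 = 96.5 kN; take 80.4 kN (yield).
Governing: min(62.7, 80.4) = 62.7 kN → weld metal.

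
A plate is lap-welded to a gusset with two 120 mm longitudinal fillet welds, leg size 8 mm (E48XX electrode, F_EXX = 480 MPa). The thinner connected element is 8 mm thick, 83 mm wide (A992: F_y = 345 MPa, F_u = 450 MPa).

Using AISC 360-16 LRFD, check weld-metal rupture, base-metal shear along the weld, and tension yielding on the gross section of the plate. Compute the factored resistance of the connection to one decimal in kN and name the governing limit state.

206.2 kN (gross-section yield governs)

Weld metal: throat = 0.707×8 = 5.656 mm, L = 2×120 = 240 mm. φR_n = 0.75 × 0.6 × 480 × 5.656 × 240 = 293.2 kN.
Base metal shear (8 mm plate): yield φR_n = 1.0×0.6×345×8×240 = 397.4 kN; rupture φR_n = 0.75×0.6×450×8×240 = 388.8 kN; take 388.8 kN (rupture).
Tension yield (gross): A_g = 83×8 = 664 mm². φR_n = 0.90 × 345 × 664 = 206.2 kN.
Governing: min(293.2, 388.8, 206.2) = 206.2 kN → gross-section yield.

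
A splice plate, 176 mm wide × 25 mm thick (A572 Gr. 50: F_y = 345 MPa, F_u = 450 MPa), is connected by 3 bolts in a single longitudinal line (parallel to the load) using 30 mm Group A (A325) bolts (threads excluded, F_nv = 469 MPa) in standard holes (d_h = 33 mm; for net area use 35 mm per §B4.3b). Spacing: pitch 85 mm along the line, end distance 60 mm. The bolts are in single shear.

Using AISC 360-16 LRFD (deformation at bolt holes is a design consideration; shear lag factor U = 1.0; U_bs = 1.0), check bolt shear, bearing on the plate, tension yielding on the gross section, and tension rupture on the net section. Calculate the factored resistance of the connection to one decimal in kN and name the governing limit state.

Bolt shear: A_b = π(30)²/4 = 706.86 mm². φR_n = 0.75 × 469 × 706.86 × 3 × 1 = 745.9 kN.
Bearing (25 mm plate, F_u = 450 MPa): end bolts L_c = 60 − 33/2 = 43.5, R_n = min(1.2×43.5×25×450, 2.4×30×25×450) = 587.25 kN/bolt; interior L_c = 85 − 33 = 52, R_n = 702 kN/bolt. φR_n = 0.75 × (1×587.25 + 2×702) = 1493.4 kN.
Tension yield (gross): A_g = 176×25 = 4400 mm². φR_n = 0.90 × 345 × 4400 = 1366.2 kN.
Tension rupture (net): A_n = (176 − 1×35)×25 = 3525 mm² (U = 1.0, A_e = A_n). φR_n = 0.75 × 450 × 3525 = 1189.7 kN.
Governing: min(745.9, 1493.4, 1366.2, 1189.7) = 745.9 kN → bolt shear.

745.9 kN (bolt shear governs)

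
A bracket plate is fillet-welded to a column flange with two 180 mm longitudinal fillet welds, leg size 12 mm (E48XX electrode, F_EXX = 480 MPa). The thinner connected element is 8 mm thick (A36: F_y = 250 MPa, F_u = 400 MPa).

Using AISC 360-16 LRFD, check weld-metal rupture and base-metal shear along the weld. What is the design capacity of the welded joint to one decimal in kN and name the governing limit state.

432.0 kN (base-metal shear governs)

Weld metal: throat = 0.707×12 = 8.484 mm, L = 2×180 = 360 mm. φR_n = 0.75 × 0.6 × 480 × 8.484 × 360 = 659.7 kN.
Base metal shear (8 mm plate): yield φR_n = 1.0×0.6×250×8×360 = 432.0 kN; rupture φR_n = 0.75×0.6×400×8×360 = 518.4 kN; take 432.0 kN (yield).
Governing: min(659.7, 432.0) = 432.0 kN → base-metal shear.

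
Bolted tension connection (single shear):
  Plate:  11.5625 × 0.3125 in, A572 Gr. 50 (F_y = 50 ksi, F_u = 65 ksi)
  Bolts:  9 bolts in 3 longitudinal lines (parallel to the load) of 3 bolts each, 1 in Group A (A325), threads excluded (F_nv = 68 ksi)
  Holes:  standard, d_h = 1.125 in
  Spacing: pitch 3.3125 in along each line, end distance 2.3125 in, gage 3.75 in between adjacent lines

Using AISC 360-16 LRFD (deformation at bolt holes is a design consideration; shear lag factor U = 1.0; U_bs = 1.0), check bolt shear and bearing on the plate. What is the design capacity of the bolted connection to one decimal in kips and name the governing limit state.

Bolt shear: A_b = π(1)²/4 = 0.7854 in². φR_n = 0.75 × 68 × 0.7854 × 9 × 1 = 360.5 kips.
Bearing (0.3125 in plate, F_u = 65 ksi): end bolts L_c = 2.3125 − 1.125/2 = 1.75, R_n = min(1.2×1.75×0.3125×65, 2.4×1×0.3125×65) = 42.656 kips/bolt; interior L_c = 3.3125 − 1.125 = 2.1875, R_n = 48.75 kips/bolt. φR_n = 0.75 × (3×42.656 + 6×48.75) = 315.4 kips.
Governing: min(360.5, 315.4) = 315.4 kips → bearing.

315.4 kips (bearing governs)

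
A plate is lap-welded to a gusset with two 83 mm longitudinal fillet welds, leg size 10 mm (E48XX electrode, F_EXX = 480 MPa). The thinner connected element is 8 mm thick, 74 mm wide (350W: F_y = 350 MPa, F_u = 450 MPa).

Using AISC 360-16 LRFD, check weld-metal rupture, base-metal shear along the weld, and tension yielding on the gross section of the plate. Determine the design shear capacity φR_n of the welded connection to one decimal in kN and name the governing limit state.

186.5 kN (gross-section yield governs)

Weld metal: throat = 0.707×10 = 7.07 mm, L = 2×83 = 166 mm. φR_n = 0.75 × 0.6 × 480 × 7.07 × 166 = 253.5 kN.
Base metal shear (8 mm plate): yield φR_n = 1.0×0.6×350×8×166 = 278.9 kN; rupture φR_n = 0.75×0.6×450×8×166 = 268.9 kN; take 268.9 kN (rupture).
Tension yield (gross): A_g = 74×8 = 592 mm². φR_n = 0.90 × 350 × 592 = 186.5 kN.
Governing: min(253.5, 268.9, 186.5) = 186.5 kN → gross-section yield.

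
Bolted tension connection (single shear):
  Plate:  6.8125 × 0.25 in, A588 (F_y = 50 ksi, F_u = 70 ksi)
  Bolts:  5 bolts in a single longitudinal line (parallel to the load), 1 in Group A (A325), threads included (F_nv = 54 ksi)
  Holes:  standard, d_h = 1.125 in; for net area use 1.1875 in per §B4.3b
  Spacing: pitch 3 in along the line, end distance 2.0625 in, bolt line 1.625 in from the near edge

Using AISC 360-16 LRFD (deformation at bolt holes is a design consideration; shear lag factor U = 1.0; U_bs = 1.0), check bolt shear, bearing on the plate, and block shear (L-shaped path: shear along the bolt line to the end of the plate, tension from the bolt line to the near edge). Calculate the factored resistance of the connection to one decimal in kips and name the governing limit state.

82.2 kips (block shear governs)

Bolt shear: A_b = π(1)²/4 = 0.7854 in². φR_n = 0.75 × 54 × 0.7854 × 5 × 1 = 159.0 kips.
Bearing (0.25 in plate, F_u = 70 ksi): end bolts L_c = 2.0625 − 1.125/2 = 1.5, R_n = min(1.2×1.5×0.25×70, 2.4×1×0.25×70) = 31.5 kips/bolt; interior L_c = 3 − 1.125 = 1.875, R_n = 39.375 kips/bolt. φR_n = 0.75 × (1×31.5 + 4×39.375) = 141.8 kips.
Block shear: shear path 1×[2.0625+4×3] = 1×14.0625 in, A_gv = 3.5156, A_nv = 1×(14.0625 − 4.5×1.1875)×0.25 = 2.1797 in²; tension to near edge: (1.625 − 0.5×1.1875)×0.25 = 0.25781 in². R_n = min(0.6×70×2.1797, 0.6×50×3.5156) + 1.0×70×0.25781 = min(91.547, 105.47) + 18.047 = 109.59 kips. φR_n = 0.75 × 109.59 = 82.2 kips.
Governing: min(159.0, 141.8, 82.2) = 82.2 kips → block shear.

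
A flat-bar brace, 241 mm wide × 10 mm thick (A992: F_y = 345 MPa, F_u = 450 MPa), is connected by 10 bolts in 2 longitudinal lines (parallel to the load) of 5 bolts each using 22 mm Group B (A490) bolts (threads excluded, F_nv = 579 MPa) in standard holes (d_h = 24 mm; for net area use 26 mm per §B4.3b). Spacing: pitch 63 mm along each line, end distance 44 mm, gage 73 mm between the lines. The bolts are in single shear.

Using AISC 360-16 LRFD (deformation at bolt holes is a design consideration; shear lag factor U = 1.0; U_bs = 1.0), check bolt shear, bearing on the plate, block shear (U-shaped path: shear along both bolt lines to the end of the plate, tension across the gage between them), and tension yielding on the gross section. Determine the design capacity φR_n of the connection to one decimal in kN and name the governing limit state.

Bolt shear: A_b = π(22)²/4 = 380.13 mm². φR_n = 0.75 × 579 × 380.13 × 10 × 1 = 1650.7 kN.
Bearing (10 mm plate, F_u = 450 MPa): end bolts L_c = 44 − 24/2 = 32, R_n = min(1.2×32×10×450, 2.4×22×10×450) = 172.8 kN/bolt; interior L_c = 63 − 24 = 39, R_n = 210.6 kN/bolt. φR_n = 0.75 × (2×172.8 + 8×210.6) = 1522.8 kN.
Block shear: shear path 2×[44+4×63] = 2×296 mm, A_gv = 5920, A_nv = 2×(296 − 4.5×26)×10 = 3580 mm²; tension across gage: (73 − 1×26)×10 = 470 mm². R_n = min(0.6×450×3580, 0.6×345×5920) + 1.0×450×470 = min(966.6, 1225.4) + 211.5 = 1178.1 kN. φR_n = 0.75 × 1178.1 = 883.6 kN.
Tension yield (gross): A_g = 241×10 = 2410 mm². φR_n = 0.90 × 345 × 2410 = 748.3 kN.
Governing: min(1650.7, 1522.8, 883.6, 748.3) = 748.3 kN → gross-section yield.

748.3 kN (gross-section yield governs)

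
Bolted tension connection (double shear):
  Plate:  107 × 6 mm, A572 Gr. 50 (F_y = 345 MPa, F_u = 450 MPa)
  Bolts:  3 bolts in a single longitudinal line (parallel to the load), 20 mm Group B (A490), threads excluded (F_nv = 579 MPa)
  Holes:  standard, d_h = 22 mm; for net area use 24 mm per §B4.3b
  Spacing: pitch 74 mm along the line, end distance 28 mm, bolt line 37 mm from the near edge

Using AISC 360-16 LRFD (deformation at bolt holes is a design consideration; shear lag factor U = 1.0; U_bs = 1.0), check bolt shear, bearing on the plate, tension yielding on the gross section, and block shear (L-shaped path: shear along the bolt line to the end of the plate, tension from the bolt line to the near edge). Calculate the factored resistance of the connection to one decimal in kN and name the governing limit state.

Bolt shear: A_b = π(20)²/4 = 314.16 mm². φR_n = 0.75 × 579 × 314.16 × 3 × 2 = 818.5 kN.
Bearing (6 mm plate, F_u = 450 MPa): end bolts L_c = 28 − 22/2 = 17, R_n = min(1.2×17×6×450, 2.4×20×6×450) = 55.08 kN/bolt; interior L_c = 74 − 22 = 52, R_n = 129.6 kN/bolt. φR_n = 0.75 × (1×55.08 + 2×129.6) = 235.7 kN.
Tension yield (gross): A_g = 107×6 = 642 mm². φR_n = 0.90 × 345 × 642 = 199.3 kN.
Block shear: shear path 1×[28+2×74] = 1×176 mm, A_gv = 1056, A_nv = 1×(176 − 2.5×24)×6 = 696 mm²; tension to near edge: (37 − 0.5×24)×6 = 150 mm². R_n = min(0.6×450×696, 0.6×345×1056) + 1.0×450×150 = min(187.92, 218.59) + 67.5 = 255.42 kN. φR_n = 0.75 × 255.42 = 191.6 kN.
Governing: min(818.5, 235.7, 199.3, 191.6) = 191.6 kN → block shear.

191.6 kN (block shear governs)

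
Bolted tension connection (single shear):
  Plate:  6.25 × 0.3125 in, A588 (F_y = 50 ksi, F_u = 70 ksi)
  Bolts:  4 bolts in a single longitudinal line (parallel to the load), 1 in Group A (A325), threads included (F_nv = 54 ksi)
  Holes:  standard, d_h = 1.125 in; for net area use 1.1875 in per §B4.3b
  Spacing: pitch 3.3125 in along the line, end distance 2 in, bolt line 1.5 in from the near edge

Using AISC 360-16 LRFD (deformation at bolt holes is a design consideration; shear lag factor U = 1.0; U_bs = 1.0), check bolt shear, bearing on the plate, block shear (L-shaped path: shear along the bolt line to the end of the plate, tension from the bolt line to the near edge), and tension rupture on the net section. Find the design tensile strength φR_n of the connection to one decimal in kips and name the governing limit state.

Bolt shear: A_b = π(1)²/4 = 0.7854 in². φR_n = 0.75 × 54 × 0.7854 × 4 × 1 = 127.2 kips.
Bearing (0.3125 in plate, F_u = 70 ksi): end bolts L_c = 2 − 1.125/2 = 1.4375, R_n = min(1.2×1.4375×0.3125×70, 2.4×1×0.3125×70) = 37.734 kips/bolt; interior L_c = 3.3125 − 1.125 = 2.1875, R_n = 52.5 kips/bolt. φR_n = 0.75 × (1×37.734 + 3×52.5) = 146.4 kips.
Block shear: shear path 1×[2+3×3.3125] = 1×11.9375 in, A_gv = 3.7305, A_nv = 1×(11.9375 − 3.5×1.1875)×0.3125 = 2.4316 in²; tension to near edge: (1.5 − 0.5×1.1875)×0.3125 = 0.2832 in². R_n = min(0.6×70×2.4316, 0.6×50×3.7305) + 1.0×70×0.2832 = min(102.13, 111.92) + 19.824 = 121.95 kips. φR_n = 0.75 × 121.95 = 91.5 kips.
Tension rupture (net): A_n = (6.25 − 1×1.1875)×0.3125 = 1.582 in² (U = 1.0, A_e = A_n). φR_n = 0.75 × 70 × 1.582 = 83.1 kips.
Governing: min(127.2, 146.4, 91.5, 83.1) = 83.1 kips → net-section rupture.

83.1 kips (net-section rupture governs)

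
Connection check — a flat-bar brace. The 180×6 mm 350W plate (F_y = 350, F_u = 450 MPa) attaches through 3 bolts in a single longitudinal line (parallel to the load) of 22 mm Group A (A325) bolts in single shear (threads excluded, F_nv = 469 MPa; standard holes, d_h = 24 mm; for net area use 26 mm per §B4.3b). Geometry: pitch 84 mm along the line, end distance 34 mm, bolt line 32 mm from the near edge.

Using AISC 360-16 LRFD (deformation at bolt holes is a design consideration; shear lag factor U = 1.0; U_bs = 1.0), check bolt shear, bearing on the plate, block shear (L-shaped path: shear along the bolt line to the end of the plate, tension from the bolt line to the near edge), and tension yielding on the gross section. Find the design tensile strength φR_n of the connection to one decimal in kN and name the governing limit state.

Bolt shear: A_b = π(22)²/4 = 380.13 mm². φR_n = 0.75 × 469 × 380.13 × 3 × 1 = 401.1 kN.
Bearing (6 mm plate, F_u = 450 MPa): end bolts L_c = 34 − 24/2 = 22, R_n = min(1.2×22×6×450, 2.4×22×6×450) = 71.28 kN/bolt; interior L_c = 84 − 24 = 60, R_n = 142.56 kN/bolt. φR_n = 0.75 × (1×71.28 + 2×142.56) = 267.3 kN.
Block shear: shear path 1×[34+2×84] = 1×202 mm, A_gv = 1212, A_nv = 1×(202 − 2.5×26)×6 = 822 mm²; tension to near edge: (32 − 0.5×26)×6 = 114 mm². R_n = min(0.6×450×822, 0.6×350×1212) + 1.0×450×114 = min(221.94, 254.52) + 51.3 = 273.24 kN. φR_n = 0.75 × 273.24 = 204.9 kN.
Tension yield (gross): A_g = 180×6 = 1080 mm². φR_n = 0.90 × 350 × 1080 = 340.2 kN.
Governing: min(401.1, 267.3, 204.9, 340.2) = 204.9 kN → block shear.

204.9 kN (block shear governs)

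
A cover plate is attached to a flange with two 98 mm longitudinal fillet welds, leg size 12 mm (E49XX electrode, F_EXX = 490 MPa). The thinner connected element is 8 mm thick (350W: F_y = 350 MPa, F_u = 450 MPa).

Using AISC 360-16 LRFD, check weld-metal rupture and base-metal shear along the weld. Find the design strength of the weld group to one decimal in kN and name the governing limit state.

Weld metal: throat = 0.707×12 = 8.484 mm, L = 2×98 = 196 mm. φR_n = 0.75 × 0.6 × 490 × 8.484 × 196 = 366.7 kN.
Base metal shear (8 mm plate): yield φR_n = 1.0×0.6×350×8×196 = 329.3 kN; rupture φR_n = 0.75×0.6×450×8×196 = 317.5 kN; take 317.5 kN (rupture).
Governing: min(366.7, 317.5) = 317.5 kN → base-metal shear.

317.5 kN (base-metal shear governs)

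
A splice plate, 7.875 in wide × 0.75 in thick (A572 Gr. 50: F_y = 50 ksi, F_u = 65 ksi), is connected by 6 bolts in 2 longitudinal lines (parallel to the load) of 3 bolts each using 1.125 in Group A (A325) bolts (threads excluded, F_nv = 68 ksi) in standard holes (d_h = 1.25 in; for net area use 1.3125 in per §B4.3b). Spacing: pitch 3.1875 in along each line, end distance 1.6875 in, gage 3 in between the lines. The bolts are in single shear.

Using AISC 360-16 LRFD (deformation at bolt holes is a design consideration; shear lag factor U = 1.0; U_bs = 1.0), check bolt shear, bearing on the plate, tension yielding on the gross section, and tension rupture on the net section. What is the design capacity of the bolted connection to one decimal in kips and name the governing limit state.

Bolt shear: A_b = π(1.125)²/4 = 0.99402 in². φR_n = 0.75 × 68 × 0.99402 × 6 × 1 = 304.2 kips.
Bearing (0.75 in plate, F_u = 65 ksi): end bolts L_c = 1.6875 − 1.25/2 = 1.0625, R_n = min(1.2×1.0625×0.75×65, 2.4×1.125×0.75×65) = 62.156 kips/bolt; interior L_c = 3.1875 − 1.25 = 1.9375, R_n = 113.34 kips/bolt. φR_n = 0.75 × (2×62.156 + 4×113.34) = 433.3 kips.
Tension yield (gross): A_g = 7.875×0.75 = 5.9063 in². φR_n = 0.90 × 50 × 5.9063 = 265.8 kips.
Tension rupture (net): A_n = (7.875 − 2×1.3125)×0.75 = 3.9375 in² (U = 1.0, A_e = A_n). φR_n = 0.75 × 65 × 3.9375 = 192.0 kips.
Governing: min(304.2, 433.3, 265.8, 192.0) = 192.0 kips → net-section rupture.

192.0 kips (net-section rupture governs)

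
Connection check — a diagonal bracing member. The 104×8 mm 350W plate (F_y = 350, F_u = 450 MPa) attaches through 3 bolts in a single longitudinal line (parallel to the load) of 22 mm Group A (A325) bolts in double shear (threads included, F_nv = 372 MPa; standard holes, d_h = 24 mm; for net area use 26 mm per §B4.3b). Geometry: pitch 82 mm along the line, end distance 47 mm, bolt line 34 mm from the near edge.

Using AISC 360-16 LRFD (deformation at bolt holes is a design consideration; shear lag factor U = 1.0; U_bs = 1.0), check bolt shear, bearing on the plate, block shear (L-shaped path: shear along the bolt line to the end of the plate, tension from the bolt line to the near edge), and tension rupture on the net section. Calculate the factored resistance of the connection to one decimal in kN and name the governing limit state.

210.6 kN (net-section rupture governs)

Bolt shear: A_b = π(22)²/4 = 380.13 mm². φR_n = 0.75 × 372 × 380.13 × 3 × 2 = 636.3 kN.
Bearing (8 mm plate, F_u = 450 MPa): end bolts L_c = 47 − 24/2 = 35, R_n = min(1.2×35×8×450, 2.4×22×8×450) = 151.2 kN/bolt; interior L_c = 82 − 24 = 58, R_n = 190.08 kN/bolt. φR_n = 0.75 × (1×151.2 + 2×190.08) = 398.5 kN.
Block shear: shear path 1×[47+2×82] = 1×211 mm, A_gv = 1688, A_nv = 1×(211 − 2.5×26)×8 = 1168 mm²; tension to near edge: (34 − 0.5×26)×8 = 168 mm². R_n = min(0.6×450×1168, 0.6×350×1688) + 1.0×450×168 = min(315.36, 354.48) + 75.6 = 390.96 kN. φR_n = 0.75 × 390.96 = 293.2 kN.
Tension rupture (net): A_n = (104 − 1×26)×8 = 624 mm² (U = 1.0, A_e = A_n). φR_n = 0.75 × 450 × 624 = 210.6 kN.
Governing: min(636.3, 398.5, 293.2, 210.6) = 210.6 kN → net-section rupture.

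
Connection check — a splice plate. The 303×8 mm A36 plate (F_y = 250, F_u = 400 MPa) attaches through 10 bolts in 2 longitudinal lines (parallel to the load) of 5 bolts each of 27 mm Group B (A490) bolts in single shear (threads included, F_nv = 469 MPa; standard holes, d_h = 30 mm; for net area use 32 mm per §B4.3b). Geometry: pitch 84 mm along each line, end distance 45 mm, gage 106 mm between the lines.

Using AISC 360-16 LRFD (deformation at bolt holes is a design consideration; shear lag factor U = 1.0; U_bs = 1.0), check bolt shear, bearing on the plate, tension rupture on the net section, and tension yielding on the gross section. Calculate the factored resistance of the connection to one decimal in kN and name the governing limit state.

Bolt shear: A_b = π(27)²/4 = 572.56 mm². φR_n = 0.75 × 469 × 572.56 × 10 × 1 = 2014.0 kN.
Bearing (8 mm plate, F_u = 400 MPa): end bolts L_c = 45 − 30/2 = 30, R_n = min(1.2×30×8×400, 2.4×27×8×400) = 115.2 kN/bolt; interior L_c = 84 − 30 = 54, R_n = 207.36 kN/bolt. φR_n = 0.75 × (2×115.2 + 8×207.36) = 1417.0 kN.
Tension rupture (net): A_n = (303 − 2×32)×8 = 1912 mm² (U = 1.0, A_e = A_n). φR_n = 0.75 × 400 × 1912 = 573.6 kN.
Tension yield (gross): A_g = 303×8 = 2424 mm². φR_n = 0.90 × 250 × 2424 = 545.4 kN.
Governing: min(2014.0, 1417.0, 573.6, 545.4) = 545.4 kN → gross-section yield.

545.4 kN (gross-section yield governs)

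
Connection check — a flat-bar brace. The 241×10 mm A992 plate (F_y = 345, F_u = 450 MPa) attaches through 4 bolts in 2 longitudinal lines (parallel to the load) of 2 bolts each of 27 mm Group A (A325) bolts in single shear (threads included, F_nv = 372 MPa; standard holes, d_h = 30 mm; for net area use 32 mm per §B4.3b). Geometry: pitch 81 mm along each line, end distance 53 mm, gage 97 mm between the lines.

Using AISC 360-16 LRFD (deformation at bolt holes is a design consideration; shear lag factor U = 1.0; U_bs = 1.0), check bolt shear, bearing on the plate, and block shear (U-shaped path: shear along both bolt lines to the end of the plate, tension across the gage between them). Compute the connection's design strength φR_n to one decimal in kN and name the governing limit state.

Bolt shear: A_b = π(27)²/4 = 572.56 mm². φR_n = 0.75 × 372 × 572.56 × 4 × 1 = 639.0 kN.
Bearing (10 mm plate, F_u = 450 MPa): end bolts L_c = 53 − 30/2 = 38, R_n = min(1.2×38×10×450, 2.4×27×10×450) = 205.2 kN/bolt; interior L_c = 81 − 30 = 51, R_n = 275.4 kN/bolt. φR_n = 0.75 × (2×205.2 + 2×275.4) = 720.9 kN.
Block shear: shear path 2×[53+1×81] = 2×134 mm, A_gv = 2680, A_nv = 2×(134 − 1.5×32)×10 = 1720 mm²; tension across gage: (97 − 1×32)×10 = 650 mm². R_n = min(0.6×450×1720, 0.6×345×2680) + 1.0×450×650 = min(464.4, 554.76) + 292.5 = 756.9 kN. φR_n = 0.75 × 756.9 = 567.7 kN.
Governing: min(639.0, 720.9, 567.7) = 567.7 kN → block shear.

567.7 kN (block shear governs)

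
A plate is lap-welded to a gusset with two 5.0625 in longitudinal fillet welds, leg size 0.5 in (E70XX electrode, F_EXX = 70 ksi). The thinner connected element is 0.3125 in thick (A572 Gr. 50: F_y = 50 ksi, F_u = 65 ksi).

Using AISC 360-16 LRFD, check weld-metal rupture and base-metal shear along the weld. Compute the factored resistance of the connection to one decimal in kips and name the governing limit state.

Weld metal: throat = 0.707×0.5 = 0.3535 in, L = 2×5.0625 = 10.125 in. φR_n = 0.75 × 0.6 × 70 × 0.3535 × 10.125 = 112.7 kips.
Base metal shear (0.3125 in plate): yield φR_n = 1.0×0.6×50×0.3125×10.125 = 94.9 kips; rupture φR_n = 0.75×0.6×65×0.3125×10.125 = 92.5 kips; take 92.5 kips (rupture).
Governing: min(112.7, 92.5) = 92.5 kips → base-metal shear.

92.5 kips (base-metal shear governs)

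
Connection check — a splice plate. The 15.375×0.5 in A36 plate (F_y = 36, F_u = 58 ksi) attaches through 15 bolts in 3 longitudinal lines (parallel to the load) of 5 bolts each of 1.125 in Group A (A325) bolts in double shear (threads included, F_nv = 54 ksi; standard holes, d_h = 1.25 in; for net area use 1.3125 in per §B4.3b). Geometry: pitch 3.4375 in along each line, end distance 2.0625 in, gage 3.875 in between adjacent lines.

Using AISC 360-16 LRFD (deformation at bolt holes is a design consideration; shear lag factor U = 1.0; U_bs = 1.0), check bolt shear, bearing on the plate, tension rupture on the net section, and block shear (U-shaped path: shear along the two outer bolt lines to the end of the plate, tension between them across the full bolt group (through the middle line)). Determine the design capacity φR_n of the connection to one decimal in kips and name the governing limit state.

Bolt shear: A_b = π(1.125)²/4 = 0.99402 in². φR_n = 0.75 × 54 × 0.99402 × 15 × 2 = 1207.7 kips.
Bearing (0.5 in plate, F_u = 58 ksi): end bolts L_c = 2.0625 − 1.25/2 = 1.4375, R_n = min(1.2×1.4375×0.5×58, 2.4×1.125×0.5×58) = 50.025 kips/bolt; interior L_c = 3.4375 − 1.25 = 2.1875, R_n = 76.125 kips/bolt. φR_n = 0.75 × (3×50.025 + 12×76.125) = 797.7 kips.
Tension rupture (net): A_n = (15.375 − 3×1.3125)×0.5 = 5.7188 in² (U = 1.0, A_e = A_n). φR_n = 0.75 × 58 × 5.7188 = 248.8 kips.
Block shear: shear path 2×[2.0625+4×3.4375] = 2×15.8125 in, A_gv = 15.813, A_nv = 2×(15.8125 − 4.5×1.3125)×0.5 = 9.9063 in²; tension across gage: (7.75 − 2×1.3125)×0.5 = 2.5625 in². R_n = min(0.6×58×9.9063, 0.6×36×15.813) + 1.0×58×2.5625 = min(344.74, 341.56) + 148.63 = 490.19 kips. φR_n = 0.75 × 490.19 = 367.6 kips.
Governing: min(1207.7, 797.7, 248.8, 367.6) = 248.8 kips → net-section rupture.

248.8 kips (net-section rupture governs)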